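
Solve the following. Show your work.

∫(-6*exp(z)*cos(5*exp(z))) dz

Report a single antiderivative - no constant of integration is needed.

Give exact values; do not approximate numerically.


Step 1. Substitute u = exp(z), turning ∫(-6*exp(z)*cos(5*exp(z))) dz into ∫(-6*cos(5*u)) du: now ∫(-6*cos(5*u)) du.
Step 2. Evaluate the standard form: now -6*sin(5*u)/5.
Step 3. Substitute back u = exp(z): now -6*sin(5*exp(z))/5.
Answer: -6*sin(5*exp(z))/5.


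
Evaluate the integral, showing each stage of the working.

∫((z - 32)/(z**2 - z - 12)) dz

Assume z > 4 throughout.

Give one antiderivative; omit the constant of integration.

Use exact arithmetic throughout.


Step 1. Decompose ∫((z - 32)/(z**2 - z - 12)) dz by partial fractions, (z - 32)/(z**2 - z - 12) = 5/(z + 3) - 4/(z - 4): now ∫(-4/(z - 4)) dz + ∫(5/(z + 3)) dz.
Step 2. Evaluate the standard form [assuming z > 4]: now -4*log(z - 4) + ∫(5/(z + 3)) dz.
Step 3. Evaluate the standard form [assuming z > -3]: now -4*log(z - 4) + 5*log(z + 3).
Answer: -4*log(z - 4) + 5*log(z + 3).


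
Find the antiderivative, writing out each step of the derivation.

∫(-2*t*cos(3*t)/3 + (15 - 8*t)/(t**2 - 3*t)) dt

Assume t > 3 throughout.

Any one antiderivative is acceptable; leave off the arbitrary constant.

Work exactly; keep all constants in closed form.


Step 1. Rewrite: now ∫(-2*t*cos(3*t)/3) dt + ∫((15 - 8*t)/(t**2 - 3*t)) dt.
Step 2. Integrate ∫(-2*t*cos(3*t)/3) dt by parts with u = t, dv = (-2*cos(3*t)/3) dt, so v = -2*sin(3*t)/9: now -2*t*sin(3*t)/9 + ∫((15 - 8*t)/(t**2 - 3*t)) dt + ∫(2*sin(3*t)/9) dt.
Step 3. Evaluate the standard form: now -2*t*sin(3*t)/9 - 2*cos(3*t)/27 + ∫((15 - 8*t)/(t**2 - 3*t)) dt.
Step 4. Decompose ∫((15 - 8*t)/(t**2 - 3*t)) dt by partial fractions, (15 - 8*t)/(t**2 - 3*t) = -3/(t - 3) - 5/t: now -2*t*sin(3*t)/9 - 2*cos(3*t)/27 + ∫(-5/t) dt + ∫(-3/(t - 3)) dt.
Step 5. Evaluate the standard form [assuming t > 3]: now -2*t*sin(3*t)/9 - 3*log(t - 3) - 2*cos(3*t)/27 + ∫(-5/t) dt.
Step 6. Evaluate the standard form [assuming t > 0]: now -2*t*sin(3*t)/9 - 5*log(t) - 3*log(t - 3) - 2*cos(3*t)/27.
Answer: -2*t*sin(3*t)/9 - 5*log(t) - 3*log(t - 3) - 2*cos(3*t)/27.


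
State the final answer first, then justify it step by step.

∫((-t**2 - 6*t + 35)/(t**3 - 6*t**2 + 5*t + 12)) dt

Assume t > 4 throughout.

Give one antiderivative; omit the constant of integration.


The answer is -log(t - 4) - 2*log(t - 3) + 2*log(t + 1).
Step 1. Decompose ∫((-t**2 - 6*t + 35)/(t**3 - 6*t**2 + 5*t + 12)) dt by partial fractions, (-t**2 - 6*t + 35)/(t**3 - 6*t**2 + 5*t + 12) = 2/(t + 1) - 2/(t - 3) - 1/(t - 4): now ∫(-1/(t - 4)) dt + ∫(-2/(t - 3)) dt + ∫(2/(t + 1)) dt.
Step 2. Evaluate the standard form [assuming t > 3]: now -2*log(t - 3) + ∫(-1/(t - 4)) dt + ∫(2/(t + 1)) dt.
Step 3. Evaluate the standard form [assuming t > 4]: now -log(t - 4) - 2*log(t - 3) + ∫(2/(t + 1)) dt.
Step 4. Evaluate the standard form [assuming t > -1]: now -log(t - 4) - 2*log(t - 3) + 2*log(t + 1).
Answer: -log(t - 4) - 2*log(t - 3) + 2*log(t + 1).


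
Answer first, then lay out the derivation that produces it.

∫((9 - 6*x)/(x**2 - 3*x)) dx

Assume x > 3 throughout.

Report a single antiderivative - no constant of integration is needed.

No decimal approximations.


The answer is -3*log(x) - 3*log(x - 3).
Step 1. Decompose ∫((9 - 6*x)/(x**2 - 3*x)) dx by partial fractions, (9 - 6*x)/(x**2 - 3*x) = -3/(x - 3) - 3/x: now ∫(-3/x) dx + ∫(-3/(x - 3)) dx.
Step 2. Evaluate the standard form [assuming x > 0]: now -3*log(x) + ∫(-3/(x - 3)) dx.
Step 3. Evaluate the standard form [assuming x > 3]: now -3*log(x) - 3*log(x - 3).
Answer: -3*log(x) - 3*log(x - 3).


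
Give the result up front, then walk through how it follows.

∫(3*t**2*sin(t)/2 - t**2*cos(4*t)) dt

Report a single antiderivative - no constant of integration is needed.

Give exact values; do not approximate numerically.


The answer is -t**2*sin(4*t)/4 - 3*t**2*cos(t)/2 + 3*t*sin(t) - t*cos(4*t)/8 + sin(4*t)/32 + 3*cos(t).
Step 1. Rewrite: now ∫(3*t**2*sin(t)/2) dt + ∫(-t**2*cos(4*t)) dt.
Step 2. Integrate ∫(3*t**2*sin(t)/2) dt by parts with u = t**2, dv = (3*sin(t)/2) dt, so v = -3*cos(t)/2: now -3*t**2*cos(t)/2 + ∫(3*t*cos(t)) dt + ∫(-t**2*cos(4*t)) dt.
Step 3. Integrate ∫(3*t*cos(t)) dt by parts with u = t, dv = (3*cos(t)) dt, so v = 3*sin(t): now -3*t**2*cos(t)/2 + 3*t*sin(t) + ∫(-t**2*cos(4*t)) dt + ∫(-3*sin(t)) dt.
Step 4. Evaluate the standard form: now -3*t**2*cos(t)/2 + 3*t*sin(t) + 3*cos(t) + ∫(-t**2*cos(4*t)) dt.
Step 5. Integrate ∫(-t**2*cos(4*t)) dt by parts with u = t**2, dv = (-cos(4*t)) dt, so v = -sin(4*t)/4: now -t**2*sin(4*t)/4 - 3*t**2*cos(t)/2 + 3*t*sin(t) + 3*cos(t) + ∫(t*sin(4*t)/2) dt.
Step 6. Integrate ∫(t*sin(4*t)/2) dt by parts with u = t, dv = (sin(4*t)/2) dt, so v = -cos(4*t)/8: now -t**2*sin(4*t)/4 - 3*t**2*cos(t)/2 + 3*t*sin(t) - t*cos(4*t)/8 + 3*cos(t) + ∫(cos(4*t)/8) dt.
Step 7. Evaluate the standard form: now -t**2*sin(4*t)/4 - 3*t**2*cos(t)/2 + 3*t*sin(t) - t*cos(4*t)/8 + sin(4*t)/32 + 3*cos(t).
Answer: -t**2*sin(4*t)/4 - 3*t**2*cos(t)/2 + 3*t*sin(t) - t*cos(4*t)/8 + sin(4*t)/32 + 3*cos(t).


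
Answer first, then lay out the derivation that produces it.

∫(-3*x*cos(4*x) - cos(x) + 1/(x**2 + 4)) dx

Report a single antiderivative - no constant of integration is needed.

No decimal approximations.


The answer is -3*x*sin(4*x)/4 - sin(x) - 3*cos(4*x)/16 + atan(x/2)/2.
Step 1. Rewrite: now ∫(-3*x*cos(4*x)) dx + ∫(1/(x**2 + 4)) dx + ∫(-cos(x)) dx.
Step 2. Evaluate the standard form: now atan(x/2)/2 + ∫(-3*x*cos(4*x)) dx + ∫(-cos(x)) dx.
Step 3. Evaluate the standard form: now -sin(x) + atan(x/2)/2 + ∫(-3*x*cos(4*x)) dx.
Step 4. Integrate ∫(-3*x*cos(4*x)) dx by parts with u = x, dv = (-3*cos(4*x)) dx, so v = -3*sin(4*x)/4: now -3*x*sin(4*x)/4 - sin(x) + atan(x/2)/2 + ∫(3*sin(4*x)/4) dx.
Step 5. Evaluate the standard form: now -3*x*sin(4*x)/4 - sin(x) - 3*cos(4*x)/16 + atan(x/2)/2.
Answer: -3*x*sin(4*x)/4 - sin(x) - 3*cos(4*x)/16 + atan(x/2)/2.


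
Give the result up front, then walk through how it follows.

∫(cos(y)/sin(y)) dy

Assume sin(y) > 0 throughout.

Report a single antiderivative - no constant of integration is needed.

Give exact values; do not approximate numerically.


The answer is log(sin(y)).
Step 1. Substitute u = sin(y), turning ∫(cos(y)/sin(y)) dy into ∫(1/u) du: now ∫(1/u) du.
Step 2. Evaluate the standard form [assuming u > 0]: now log(u).
Step 3. Substitute back u = sin(y): now log(sin(y)).
Answer: log(sin(y)).


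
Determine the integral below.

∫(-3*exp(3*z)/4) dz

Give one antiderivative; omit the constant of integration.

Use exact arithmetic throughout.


Answer: -exp(3*z)/4.


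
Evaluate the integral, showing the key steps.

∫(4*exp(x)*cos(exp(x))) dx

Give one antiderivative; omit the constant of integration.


Step 1. Substitute u = exp(x), turning ∫(4*exp(x)*cos(exp(x))) dx into ∫(4*cos(u)) du: now ∫(4*cos(u)) du.
Step 2. Evaluate the standard form: now 4*sin(u).
Step 3. Substitute back u = exp(x): now 4*sin(exp(x)).
Answer: 4*sin(exp(x)).


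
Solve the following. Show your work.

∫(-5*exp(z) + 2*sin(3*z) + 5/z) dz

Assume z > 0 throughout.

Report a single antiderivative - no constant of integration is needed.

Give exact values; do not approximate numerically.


Step 1. Rewrite: now ∫(5/z) dz + ∫(-5*exp(z)) dz + ∫(2*sin(3*z)) dz.
Step 2. Evaluate the standard form: now -5*exp(z) + ∫(5/z) dz + ∫(2*sin(3*z)) dz.
Step 3. Evaluate the standard form: now -5*exp(z) - 2*cos(3*z)/3 + ∫(5/z) dz.
Step 4. Evaluate the standard form [assuming z > 0]: now -5*exp(z) + 5*log(z) - 2*cos(3*z)/3.
Answer: -5*exp(z) + 5*log(z) - 2*cos(3*z)/3.


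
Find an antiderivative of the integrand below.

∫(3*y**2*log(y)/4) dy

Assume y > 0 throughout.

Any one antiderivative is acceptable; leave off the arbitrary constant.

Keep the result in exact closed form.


Answer: y**3*log(y)/4 - y**3/12.


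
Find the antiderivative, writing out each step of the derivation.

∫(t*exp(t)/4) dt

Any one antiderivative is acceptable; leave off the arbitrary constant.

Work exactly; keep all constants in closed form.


Step 1. Integrate ∫(t*exp(t)/4) dt by parts with u = t, dv = (exp(t)/4) dt, so v = exp(t)/4: now t*exp(t)/4 + ∫(-exp(t)/4) dt.
Step 2. Evaluate the standard form: now t*exp(t)/4 - exp(t)/4.
Answer: t*exp(t)/4 - exp(t)/4.


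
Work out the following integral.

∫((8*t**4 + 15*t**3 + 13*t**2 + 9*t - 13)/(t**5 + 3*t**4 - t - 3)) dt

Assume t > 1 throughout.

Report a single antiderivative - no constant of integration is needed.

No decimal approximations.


Answer: 2*log(t - 1) + 2*log(t + 1) + 4*log(t + 3) + 3*atan(t).


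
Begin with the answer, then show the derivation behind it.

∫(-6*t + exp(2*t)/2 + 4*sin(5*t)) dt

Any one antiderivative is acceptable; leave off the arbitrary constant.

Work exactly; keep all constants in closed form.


The answer is -3*t**2 + exp(2*t)/4 - 4*cos(5*t)/5.
Step 1. Rewrite: now ∫(-6*t) dt + ∫(exp(2*t)/2) dt + ∫(4*sin(5*t)) dt.
Step 2. Evaluate the standard form: now exp(2*t)/4 + ∫(-6*t) dt + ∫(4*sin(5*t)) dt.
Step 3. Evaluate the standard form: now -3*t**2 + exp(2*t)/4 + ∫(4*sin(5*t)) dt.
Step 4. Evaluate the standard form: now -3*t**2 + exp(2*t)/4 - 4*cos(5*t)/5.
Answer: -3*t**2 + exp(2*t)/4 - 4*cos(5*t)/5.


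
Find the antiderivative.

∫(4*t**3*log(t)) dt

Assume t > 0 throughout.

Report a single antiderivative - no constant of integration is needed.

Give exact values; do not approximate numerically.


Answer: t**4*log(t) - t**4/4.


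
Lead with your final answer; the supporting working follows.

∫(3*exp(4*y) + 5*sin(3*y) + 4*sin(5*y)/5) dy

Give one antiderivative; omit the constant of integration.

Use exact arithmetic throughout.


The answer is 3*exp(4*y)/4 - 5*cos(3*y)/3 - 4*cos(5*y)/25.
Step 1. Rewrite: now ∫(3*exp(4*y)) dy + ∫(5*sin(3*y)) dy + ∫(4*sin(5*y)/5) dy.
Step 2. Evaluate the standard form: now 3*exp(4*y)/4 + ∫(5*sin(3*y)) dy + ∫(4*sin(5*y)/5) dy.
Step 3. Evaluate the standard form: now 3*exp(4*y)/4 - 5*cos(3*y)/3 + ∫(4*sin(5*y)/5) dy.
Step 4. Evaluate the standard form: now 3*exp(4*y)/4 - 5*cos(3*y)/3 - 4*cos(5*y)/25.
Answer: 3*exp(4*y)/4 - 5*cos(3*y)/3 - 4*cos(5*y)/25.


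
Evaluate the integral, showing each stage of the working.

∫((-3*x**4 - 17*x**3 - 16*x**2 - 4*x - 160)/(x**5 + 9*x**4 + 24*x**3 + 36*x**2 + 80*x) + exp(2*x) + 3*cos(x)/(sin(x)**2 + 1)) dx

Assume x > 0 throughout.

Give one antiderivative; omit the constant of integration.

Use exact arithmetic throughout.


Step 1. Rewrite: now ∫(3*cos(x)/(sin(x)**2 + 1)) dx + ∫((-3*x**4 - 17*x**3 - 16*x**2 - 4*x - 160)/(x**5 + 9*x**4 + 24*x**3 + 36*x**2 + 80*x)) dx + ∫(exp(2*x)) dx.
Step 2. Decompose ∫((-3*x**4 - 17*x**3 - 16*x**2 - 4*x - 160)/(x**5 + 9*x**4 + 24*x**3 + 36*x**2 + 80*x)) dx by partial fractions, (-3*x**4 - 17*x**3 - 16*x**2 - 4*x - 160)/(x**5 + 9*x**4 + 24*x**3 + 36*x**2 + 80*x) = 4/(x**2 + 4) - 2/(x + 5) + 1/(x + 4) - 2/x: now ∫(-2/x) dx + ∫(3*cos(x)/(sin(x)**2 + 1)) dx + ∫(1/(x + 4)) dx + ∫(-2/(x + 5)) dx + ∫(4/(x**2 + 4)) dx + ∫(exp(2*x)) dx.
Step 3. Evaluate the standard form [assuming x > 0]: now -2*log(x) + ∫(3*cos(x)/(sin(x)**2 + 1)) dx + ∫(1/(x + 4)) dx + ∫(-2/(x + 5)) dx + ∫(4/(x**2 + 4)) dx + ∫(exp(2*x)) dx.
Step 4. Evaluate the standard form [assuming x > -5]: now -2*log(x) - 2*log(x + 5) + ∫(3*cos(x)/(sin(x)**2 + 1)) dx + ∫(1/(x + 4)) dx + ∫(4/(x**2 + 4)) dx + ∫(exp(2*x)) dx.
Step 5. Evaluate the standard form [assuming x > -4]: now -2*log(x) + log(x + 4) - 2*log(x + 5) + ∫(3*cos(x)/(sin(x)**2 + 1)) dx + ∫(4/(x**2 + 4)) dx + ∫(exp(2*x)) dx.
Step 6. Evaluate the standard form: now -2*log(x) + log(x + 4) - 2*log(x + 5) + 2*atan(x/2) + ∫(3*cos(x)/(sin(x)**2 + 1)) dx + ∫(exp(2*x)) dx.
Step 7. Substitute u = sin(x), turning ∫(3*cos(x)/(sin(x)**2 + 1)) dx into ∫(3/(u**2 + 1)) du: now -2*log(x) + log(x + 4) - 2*log(x + 5) + 2*atan(x/2) + ∫(3/(u**2 + 1)) du + ∫(exp(2*x)) dx.
Step 8. Evaluate the standard form: now -2*log(x) + log(x + 4) - 2*log(x + 5) + 3*atan(u) + 2*atan(x/2) + ∫(exp(2*x)) dx.
Step 9. Substitute back u = sin(x): now -2*log(x) + log(x + 4) - 2*log(x + 5) + 2*atan(x/2) + 3*atan(sin(x)) + ∫(exp(2*x)) dx.
Step 10. Evaluate the standard form: now exp(2*x)/2 - 2*log(x) + log(x + 4) - 2*log(x + 5) + 2*atan(x/2) + 3*atan(sin(x)).
Answer: exp(2*x)/2 - 2*log(x) + log(x + 4) - 2*log(x + 5) + 2*atan(x/2) + 3*atan(sin(x)).


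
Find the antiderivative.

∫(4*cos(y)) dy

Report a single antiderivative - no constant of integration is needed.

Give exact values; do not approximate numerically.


Answer: 4*sin(y).


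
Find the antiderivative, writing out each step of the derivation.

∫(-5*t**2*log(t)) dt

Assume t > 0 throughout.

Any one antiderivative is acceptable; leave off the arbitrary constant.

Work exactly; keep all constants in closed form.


Step 1. Integrate ∫(-5*t**2*log(t)) dt by parts with u = log(t), dv = (-5*t**2) dt, so v = -5*t**3/3 [assuming t > 0]: now -5*t**3*log(t)/3 + ∫(5*t**2/3) dt.
Step 2. Evaluate the standard form: now -5*t**3*log(t)/3 + 5*t**3/9.
Answer: -5*t**3*log(t)/3 + 5*t**3/9.


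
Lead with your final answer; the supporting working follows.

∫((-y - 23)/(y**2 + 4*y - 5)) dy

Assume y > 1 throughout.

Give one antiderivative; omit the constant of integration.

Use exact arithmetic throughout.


The answer is -4*log(y - 1) + 3*log(y + 5).
Step 1. Decompose ∫((-y - 23)/(y**2 + 4*y - 5)) dy by partial fractions, (-y - 23)/(y**2 + 4*y - 5) = 3/(y + 5) - 4/(y - 1): now ∫(-4/(y - 1)) dy + ∫(3/(y + 5)) dy.
Step 2. Evaluate the standard form [assuming y > 1]: now -4*log(y - 1) + ∫(3/(y + 5)) dy.
Step 3. Evaluate the standard form [assuming y > -5]: now -4*log(y - 1) + 3*log(y + 5).
Answer: -4*log(y - 1) + 3*log(y + 5).


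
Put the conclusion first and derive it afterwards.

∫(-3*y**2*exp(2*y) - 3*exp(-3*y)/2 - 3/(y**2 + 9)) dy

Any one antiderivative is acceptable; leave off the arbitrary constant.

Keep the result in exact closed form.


The answer is -3*y**2*exp(2*y)/2 + 3*y*exp(2*y)/2 - 3*exp(2*y)/4 - atan(y/3) + exp(-3*y)/2.
Step 1. Rewrite: now ∫(-3*y**2*exp(2*y)) dy + ∫(-3/(y**2 + 9)) dy + ∫(-3*exp(-3*y)/2) dy.
Step 2. Integrate ∫(-3*y**2*exp(2*y)) dy by parts with u = y**2, dv = (-3*exp(2*y)) dy, so v = -3*exp(2*y)/2: now -3*y**2*exp(2*y)/2 + ∫(3*y*exp(2*y)) dy + ∫(-3/(y**2 + 9)) dy + ∫(-3*exp(-3*y)/2) dy.
Step 3. Integrate ∫(3*y*exp(2*y)) dy by parts with u = y, dv = (3*exp(2*y)) dy, so v = 3*exp(2*y)/2: now -3*y**2*exp(2*y)/2 + 3*y*exp(2*y)/2 + ∫(-3/(y**2 + 9)) dy + ∫(-3*exp(-3*y)/2) dy + ∫(-3*exp(2*y)/2) dy.
Step 4. Evaluate the standard form: now -3*y**2*exp(2*y)/2 + 3*y*exp(2*y)/2 - 3*exp(2*y)/4 + ∫(-3/(y**2 + 9)) dy + ∫(-3*exp(-3*y)/2) dy.
Step 5. Evaluate the standard form: now -3*y**2*exp(2*y)/2 + 3*y*exp(2*y)/2 - 3*exp(2*y)/4 - atan(y/3) + ∫(-3*exp(-3*y)/2) dy.
Step 6. Evaluate the standard form: now -3*y**2*exp(2*y)/2 + 3*y*exp(2*y)/2 - 3*exp(2*y)/4 - atan(y/3) + exp(-3*y)/2.
Answer: -3*y**2*exp(2*y)/2 + 3*y*exp(2*y)/2 - 3*exp(2*y)/4 - atan(y/3) + exp(-3*y)/2.


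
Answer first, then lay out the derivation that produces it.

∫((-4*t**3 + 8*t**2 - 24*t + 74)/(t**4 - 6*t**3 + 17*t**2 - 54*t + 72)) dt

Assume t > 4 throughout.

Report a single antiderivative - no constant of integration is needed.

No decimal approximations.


The answer is -3*log(t - 4) - log(t - 2) - 2*atan(t/3)/3.
Step 1. Decompose ∫((-4*t**3 + 8*t**2 - 24*t + 74)/(t**4 - 6*t**3 + 17*t**2 - 54*t + 72)) dt by partial fractions, (-4*t**3 + 8*t**2 - 24*t + 74)/(t**4 - 6*t**3 + 17*t**2 - 54*t + 72) = -2/(t**2 + 9) - 1/(t - 2) - 3/(t - 4): now ∫(-3/(t - 4)) dt + ∫(-1/(t - 2)) dt + ∫(-2/(t**2 + 9)) dt.
Step 2. Evaluate the standard form [assuming t > 4]: now -3*log(t - 4) + ∫(-1/(t - 2)) dt + ∫(-2/(t**2 + 9)) dt.
Step 3. Evaluate the standard form [assuming t > 2]: now -3*log(t - 4) - log(t - 2) + ∫(-2/(t**2 + 9)) dt.
Step 4. Evaluate the standard form: now -3*log(t - 4) - log(t - 2) - 2*atan(t/3)/3.
Answer: -3*log(t - 4) - log(t - 2) - 2*atan(t/3)/3.


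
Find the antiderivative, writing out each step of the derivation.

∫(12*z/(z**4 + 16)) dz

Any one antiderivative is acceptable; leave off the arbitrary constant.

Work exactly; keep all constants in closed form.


Step 1. Substitute u = z**2, turning ∫(12*z/(z**4 + 16)) dz into ∫(6/(u**2 + 16)) du: now ∫(6/(u**2 + 16)) du.
Step 2. Evaluate the standard form: now 3*atan(u/4)/2.
Step 3. Substitute back u = z**2: now 3*atan(z**2/4)/2.
Answer: 3*atan(z**2/4)/2.


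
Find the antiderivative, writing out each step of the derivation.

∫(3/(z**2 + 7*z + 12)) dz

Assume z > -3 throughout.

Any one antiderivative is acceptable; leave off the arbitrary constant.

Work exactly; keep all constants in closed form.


Step 1. Decompose ∫(3/(z**2 + 7*z + 12)) dz by partial fractions, 3/(z**2 + 7*z + 12) = -3/(z + 4) + 3/(z + 3): now ∫(3/(z + 3)) dz + ∫(-3/(z + 4)) dz.
Step 2. Evaluate the standard form [assuming z > -4]: now -3*log(z + 4) + ∫(3/(z + 3)) dz.
Step 3. Evaluate the standard form [assuming z > -3]: now 3*log(z + 3) - 3*log(z + 4).
Answer: 3*log(z + 3) - 3*log(z + 4).


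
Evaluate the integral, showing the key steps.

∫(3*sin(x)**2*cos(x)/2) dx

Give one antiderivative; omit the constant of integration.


Step 1. Substitute u = sin(x), turning ∫(3*sin(x)**2*cos(x)/2) dx into ∫(3*u**2/2) du: now ∫(3*u**2/2) du.
Step 2. Evaluate the standard form: now u**3/2.
Step 3. Substitute back u = sin(x): now sin(x)**3/2.
Answer: sin(x)**3/2.


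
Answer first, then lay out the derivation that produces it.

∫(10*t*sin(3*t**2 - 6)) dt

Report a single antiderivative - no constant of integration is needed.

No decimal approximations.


The answer is -5*cos(3*t**2 - 6)/3.
Step 1. Substitute u = t**2 - 2, turning ∫(10*t*sin(3*t**2 - 6)) dt into ∫(5*sin(3*u)) du: now ∫(5*sin(3*u)) du.
Step 2. Evaluate the standard form: now -5*cos(3*u)/3.
Step 3. Substitute back u = t**2 - 2: now -5*cos(3*t**2 - 6)/3.
Answer: -5*cos(3*t**2 - 6)/3.


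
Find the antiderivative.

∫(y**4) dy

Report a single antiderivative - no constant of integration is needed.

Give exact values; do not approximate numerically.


Answer: y**5/5.


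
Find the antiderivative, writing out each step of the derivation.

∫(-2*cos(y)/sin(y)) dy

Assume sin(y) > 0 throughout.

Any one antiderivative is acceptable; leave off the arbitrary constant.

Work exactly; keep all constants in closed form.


Step 1. Substitute u = sin(y), turning ∫(-2*cos(y)/sin(y)) dy into ∫(-2/u) du: now ∫(-2/u) du.
Step 2. Evaluate the standard form [assuming u > 0]: now -2*log(u).
Step 3. Substitute back u = sin(y): now -2*log(sin(y)).
Answer: -2*log(sin(y)).


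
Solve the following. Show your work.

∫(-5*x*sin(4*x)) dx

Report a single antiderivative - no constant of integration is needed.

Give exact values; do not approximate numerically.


Step 1. Integrate ∫(-5*x*sin(4*x)) dx by parts with u = x, dv = (-5*sin(4*x)) dx, so v = 5*cos(4*x)/4: now 5*x*cos(4*x)/4 + ∫(-5*cos(4*x)/4) dx.
Step 2. Evaluate the standard form: now 5*x*cos(4*x)/4 - 5*sin(4*x)/16.
Answer: 5*x*cos(4*x)/4 - 5*sin(4*x)/16.


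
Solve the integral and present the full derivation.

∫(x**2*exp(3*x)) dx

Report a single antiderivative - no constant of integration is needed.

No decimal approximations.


Step 1. Integrate ∫(x**2*exp(3*x)) dx by parts with u = x**2, dv = (exp(3*x)) dx, so v = exp(3*x)/3: now x**2*exp(3*x)/3 + ∫(-2*x*exp(3*x)/3) dx.
Step 2. Integrate ∫(-2*x*exp(3*x)/3) dx by parts with u = x, dv = (-2*exp(3*x)/3) dx, so v = -2*exp(3*x)/9: now x**2*exp(3*x)/3 - 2*x*exp(3*x)/9 + ∫(2*exp(3*x)/9) dx.
Step 3. Evaluate the standard form: now x**2*exp(3*x)/3 - 2*x*exp(3*x)/9 + 2*exp(3*x)/27.
Answer: x**2*exp(3*x)/3 - 2*x*exp(3*x)/9 + 2*exp(3*x)/27.


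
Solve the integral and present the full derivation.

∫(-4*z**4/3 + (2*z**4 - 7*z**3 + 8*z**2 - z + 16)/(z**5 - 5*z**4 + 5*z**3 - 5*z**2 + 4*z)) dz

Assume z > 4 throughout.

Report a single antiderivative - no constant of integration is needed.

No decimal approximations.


Step 1. Rewrite: now ∫(-4*z**4/3) dz + ∫((2*z**4 - 7*z**3 + 8*z**2 - z + 16)/(z**5 - 5*z**4 + 5*z**3 - 5*z**2 + 4*z)) dz.
Step 2. Decompose ∫((2*z**4 - 7*z**3 + 8*z**2 - z + 16)/(z**5 - 5*z**4 + 5*z**3 - 5*z**2 + 4*z)) dz by partial fractions, (2*z**4 - 7*z**3 + 8*z**2 - z + 16)/(z**5 - 5*z**4 + 5*z**3 - 5*z**2 + 4*z) = 2/(z**2 + 1) - 3/(z - 1) + 1/(z - 4) + 4/z: now ∫(4/z) dz + ∫(-4*z**4/3) dz + ∫(1/(z - 4)) dz + ∫(-3/(z - 1)) dz + ∫(2/(z**2 + 1)) dz.
Step 3. Evaluate the standard form [assuming z > 1]: now -3*log(z - 1) + ∫(4/z) dz + ∫(-4*z**4/3) dz + ∫(1/(z - 4)) dz + ∫(2/(z**2 + 1)) dz.
Step 4. Evaluate the standard form [assuming z > 0]: now 4*log(z) - 3*log(z - 1) + ∫(-4*z**4/3) dz + ∫(1/(z - 4)) dz + ∫(2/(z**2 + 1)) dz.
Step 5. Evaluate the standard form [assuming z > 4]: now 4*log(z) + log(z - 4) - 3*log(z - 1) + ∫(-4*z**4/3) dz + ∫(2/(z**2 + 1)) dz.
Step 6. Evaluate the standard form: now 4*log(z) + log(z - 4) - 3*log(z - 1) + 2*atan(z) + ∫(-4*z**4/3) dz.
Step 7. Evaluate the standard form: now -4*z**5/15 + 4*log(z) + log(z - 4) - 3*log(z - 1) + 2*atan(z).
Answer: -4*z**5/15 + 4*log(z) + log(z - 4) - 3*log(z - 1) + 2*atan(z).


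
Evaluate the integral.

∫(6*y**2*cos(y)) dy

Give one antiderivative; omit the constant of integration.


Answer: 6*y**2*sin(y) + 12*y*cos(y) - 12*sin(y).


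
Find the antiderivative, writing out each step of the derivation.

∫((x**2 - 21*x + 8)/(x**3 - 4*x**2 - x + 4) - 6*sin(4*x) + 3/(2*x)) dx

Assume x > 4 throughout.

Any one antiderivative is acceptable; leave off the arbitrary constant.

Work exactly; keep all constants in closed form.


Step 1. Rewrite: now ∫(3/(2*x)) dx + ∫((x**2 - 21*x + 8)/(x**3 - 4*x**2 - x + 4)) dx + ∫(-6*sin(4*x)) dx.
Step 2. Decompose ∫((x**2 - 21*x + 8)/(x**3 - 4*x**2 - x + 4)) dx by partial fractions, (x**2 - 21*x + 8)/(x**3 - 4*x**2 - x + 4) = 3/(x + 1) + 2/(x - 1) - 4/(x - 4): now ∫(3/(2*x)) dx + ∫(-4/(x - 4)) dx + ∫(2/(x - 1)) dx + ∫(3/(x + 1)) dx + ∫(-6*sin(4*x)) dx.
Step 3. Evaluate the standard form [assuming x > 1]: now 2*log(x - 1) + ∫(3/(2*x)) dx + ∫(-4/(x - 4)) dx + ∫(3/(x + 1)) dx + ∫(-6*sin(4*x)) dx.
Step 4. Evaluate the standard form [assuming x > -1]: now 2*log(x - 1) + 3*log(x + 1) + ∫(3/(2*x)) dx + ∫(-4/(x - 4)) dx + ∫(-6*sin(4*x)) dx.
Step 5. Evaluate the standard form [assuming x > 4]: now -4*log(x - 4) + 2*log(x - 1) + 3*log(x + 1) + ∫(3/(2*x)) dx + ∫(-6*sin(4*x)) dx.
Step 6. Evaluate the standard form: now -4*log(x - 4) + 2*log(x - 1) + 3*log(x + 1) + 3*cos(4*x)/2 + ∫(3/(2*x)) dx.
Step 7. Evaluate the standard form [assuming x > 0]: now 3*log(x)/2 - 4*log(x - 4) + 2*log(x - 1) + 3*log(x + 1) + 3*cos(4*x)/2.
Answer: 3*log(x)/2 - 4*log(x - 4) + 2*log(x - 1) + 3*log(x + 1) + 3*cos(4*x)/2.


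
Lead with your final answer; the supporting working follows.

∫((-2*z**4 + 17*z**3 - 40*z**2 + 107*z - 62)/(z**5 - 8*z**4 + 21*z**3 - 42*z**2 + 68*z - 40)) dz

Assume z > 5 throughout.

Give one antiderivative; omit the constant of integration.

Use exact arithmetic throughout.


The answer is log(z - 5) - 4*log(z - 2) + log(z - 1) + 3*atan(z/2)/2.
Step 1. Decompose ∫((-2*z**4 + 17*z**3 - 40*z**2 + 107*z - 62)/(z**5 - 8*z**4 + 21*z**3 - 42*z**2 + 68*z - 40)) dz by partial fractions, (-2*z**4 + 17*z**3 - 40*z**2 + 107*z - 62)/(z**5 - 8*z**4 + 21*z**3 - 42*z**2 + 68*z - 40) = 3/(z**2 + 4) + 1/(z - 1) - 4/(z - 2) + 1/(z - 5): now ∫(1/(z - 5)) dz + ∫(-4/(z - 2)) dz + ∫(1/(z - 1)) dz + ∫(3/(z**2 + 4)) dz.
Step 2. Evaluate the standard form [assuming z > 5]: now log(z - 5) + ∫(-4/(z - 2)) dz + ∫(1/(z - 1)) dz + ∫(3/(z**2 + 4)) dz.
Step 3. Evaluate the standard form [assuming z > 1]: now log(z - 5) + log(z - 1) + ∫(-4/(z - 2)) dz + ∫(3/(z**2 + 4)) dz.
Step 4. Evaluate the standard form [assuming z > 2]: now log(z - 5) - 4*log(z - 2) + log(z - 1) + ∫(3/(z**2 + 4)) dz.
Step 5. Evaluate the standard form: now log(z - 5) - 4*log(z - 2) + log(z - 1) + 3*atan(z/2)/2.
Answer: log(z - 5) - 4*log(z - 2) + log(z - 1) + 3*atan(z/2)/2.


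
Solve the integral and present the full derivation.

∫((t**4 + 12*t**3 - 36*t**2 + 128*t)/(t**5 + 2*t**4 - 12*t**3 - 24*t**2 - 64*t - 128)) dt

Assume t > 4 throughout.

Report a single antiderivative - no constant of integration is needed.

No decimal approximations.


Step 1. Decompose ∫((t**4 + 12*t**3 - 36*t**2 + 128*t)/(t**5 + 2*t**4 - 12*t**3 - 24*t**2 - 64*t - 128)) dt by partial fractions, (t**4 + 12*t**3 - 36*t**2 + 128*t)/(t**5 + 2*t**4 - 12*t**3 - 24*t**2 - 64*t - 128) = -4/(t**2 + 4) - 5/(t + 4) + 5/(t + 2) + 1/(t - 4): now ∫(1/(t - 4)) dt + ∫(5/(t + 2)) dt + ∫(-5/(t + 4)) dt + ∫(-4/(t**2 + 4)) dt.
Step 2. Evaluate the standard form [assuming t > 4]: now log(t - 4) + ∫(5/(t + 2)) dt + ∫(-5/(t + 4)) dt + ∫(-4/(t**2 + 4)) dt.
Step 3. Evaluate the standard form [assuming t > -2]: now log(t - 4) + 5*log(t + 2) + ∫(-5/(t + 4)) dt + ∫(-4/(t**2 + 4)) dt.
Step 4. Evaluate the standard form [assuming t > -4]: now log(t - 4) + 5*log(t + 2) - 5*log(t + 4) + ∫(-4/(t**2 + 4)) dt.
Step 5. Evaluate the standard form: now log(t - 4) + 5*log(t + 2) - 5*log(t + 4) - 2*atan(t/2).
Answer: log(t - 4) + 5*log(t + 2) - 5*log(t + 4) - 2*atan(t/2).


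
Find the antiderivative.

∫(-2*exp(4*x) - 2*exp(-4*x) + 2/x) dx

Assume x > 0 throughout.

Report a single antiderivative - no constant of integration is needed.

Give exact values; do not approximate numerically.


Answer: -exp(4*x)/2 + 2*log(x) + exp(-4*x)/2.


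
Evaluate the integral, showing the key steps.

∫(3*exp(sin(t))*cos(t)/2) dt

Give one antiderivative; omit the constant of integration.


Step 1. Substitute u = sin(t), turning ∫(3*exp(sin(t))*cos(t)/2) dt into ∫(3*exp(u)/2) du: now ∫(3*exp(u)/2) du.
Step 2. Evaluate the standard form: now 3*exp(u)/2.
Step 3. Substitute back u = sin(t): now 3*exp(sin(t))/2.
Answer: 3*exp(sin(t))/2.


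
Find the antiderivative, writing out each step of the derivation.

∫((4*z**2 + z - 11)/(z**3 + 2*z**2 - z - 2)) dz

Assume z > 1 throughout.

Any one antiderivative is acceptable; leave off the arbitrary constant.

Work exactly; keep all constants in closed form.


Step 1. Decompose ∫((4*z**2 + z - 11)/(z**3 + 2*z**2 - z - 2)) dz by partial fractions, (4*z**2 + z - 11)/(z**3 + 2*z**2 - z - 2) = 1/(z + 2) + 4/(z + 1) - 1/(z - 1): now ∫(-1/(z - 1)) dz + ∫(4/(z + 1)) dz + ∫(1/(z + 2)) dz.
Step 2. Evaluate the standard form [assuming z > -1]: now 4*log(z + 1) + ∫(-1/(z - 1)) dz + ∫(1/(z + 2)) dz.
Step 3. Evaluate the standard form [assuming z > -2]: now 4*log(z + 1) + log(z + 2) + ∫(-1/(z - 1)) dz.
Step 4. Evaluate the standard form [assuming z > 1]: now -log(z - 1) + 4*log(z + 1) + log(z + 2).
Answer: -log(z - 1) + 4*log(z + 1) + log(z + 2).


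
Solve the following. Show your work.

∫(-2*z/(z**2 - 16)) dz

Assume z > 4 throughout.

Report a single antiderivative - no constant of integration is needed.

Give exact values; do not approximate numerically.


Step 1. Decompose ∫(-2*z/(z**2 - 16)) dz by partial fractions, -2*z/(z**2 - 16) = -1/(z + 4) - 1/(z - 4): now ∫(-1/(z - 4)) dz + ∫(-1/(z + 4)) dz.
Step 2. Evaluate the standard form [assuming z > -4]: now -log(z + 4) + ∫(-1/(z - 4)) dz.
Step 3. Evaluate the standard form [assuming z > 4]: now -log(z - 4) - log(z + 4).
Answer: -log(z - 4) - log(z + 4).


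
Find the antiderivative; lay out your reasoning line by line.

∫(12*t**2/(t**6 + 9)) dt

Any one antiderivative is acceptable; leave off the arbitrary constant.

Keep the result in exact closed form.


Step 1. Substitute u = t**3, turning ∫(12*t**2/(t**6 + 9)) dt into ∫(4/(u**2 + 9)) du: now ∫(4/(u**2 + 9)) du.
Step 2. Evaluate the standard form: now 4*atan(u/3)/3.
Step 3. Substitute back u = t**3: now 4*atan(t**3/3)/3.
Answer: 4*atan(t**3/3)/3.


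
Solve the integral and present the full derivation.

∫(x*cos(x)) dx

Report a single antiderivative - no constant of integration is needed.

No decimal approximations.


Step 1. Integrate ∫(x*cos(x)) dx by parts with u = x, dv = (cos(x)) dx, so v = sin(x): now x*sin(x) + ∫(-sin(x)) dx.
Step 2. Evaluate the standard form: now x*sin(x) + cos(x).
Answer: x*sin(x) + cos(x).


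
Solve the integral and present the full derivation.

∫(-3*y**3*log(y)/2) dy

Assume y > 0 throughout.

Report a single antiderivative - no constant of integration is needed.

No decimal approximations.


Step 1. Integrate ∫(-3*y**3*log(y)/2) dy by parts with u = log(y), dv = (-3*y**3/2) dy, so v = -3*y**4/8 [assuming y > 0]: now -3*y**4*log(y)/8 + ∫(3*y**3/8) dy.
Step 2. Evaluate the standard form: now -3*y**4*log(y)/8 + 3*y**4/32.
Answer: -3*y**4*log(y)/8 + 3*y**4/32.


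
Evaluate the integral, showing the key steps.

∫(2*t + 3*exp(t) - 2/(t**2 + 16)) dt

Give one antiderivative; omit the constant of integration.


Step 1. Rewrite: now ∫(2*t) dt + ∫(-2/(t**2 + 16)) dt + ∫(3*exp(t)) dt.
Step 2. Evaluate the standard form: now -atan(t/4)/2 + ∫(2*t) dt + ∫(3*exp(t)) dt.
Step 3. Evaluate the standard form: now t**2 - atan(t/4)/2 + ∫(3*exp(t)) dt.
Step 4. Evaluate the standard form: now t**2 + 3*exp(t) - atan(t/4)/2.
Answer: t**2 + 3*exp(t) - atan(t/4)/2.


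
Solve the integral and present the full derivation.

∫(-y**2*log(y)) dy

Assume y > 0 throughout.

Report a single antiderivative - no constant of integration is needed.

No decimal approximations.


Step 1. Integrate ∫(-y**2*log(y)) dy by parts with u = log(y), dv = (-y**2) dy, so v = -y**3/3 [assuming y > 0]: now -y**3*log(y)/3 + ∫(y**2/3) dy.
Step 2. Evaluate the standard form: now -y**3*log(y)/3 + y**3/9.
Answer: -y**3*log(y)/3 + y**3/9.


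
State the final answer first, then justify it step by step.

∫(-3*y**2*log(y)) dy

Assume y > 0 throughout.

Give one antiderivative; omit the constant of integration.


The answer is -y**3*log(y) + y**3/3.
Step 1. Integrate ∫(-3*y**2*log(y)) dy by parts with u = log(y), dv = (-3*y**2) dy, so v = -y**3 [assuming y > 0]: now -y**3*log(y) + ∫(y**2) dy.
Step 2. Evaluate the standard form: now -y**3*log(y) + y**3/3.
Answer: -y**3*log(y) + y**3/3.


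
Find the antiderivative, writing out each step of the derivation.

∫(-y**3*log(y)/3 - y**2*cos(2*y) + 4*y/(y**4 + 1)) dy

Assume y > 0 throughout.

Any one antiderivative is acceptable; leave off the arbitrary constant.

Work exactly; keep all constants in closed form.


Step 1. Rewrite: now ∫(4*y/(y**4 + 1)) dy + ∫(-y**2*cos(2*y)) dy + ∫(-y**3*log(y)/3) dy.
Step 2. Substitute u = y**2, turning ∫(4*y/(y**4 + 1)) dy into ∫(2/(u**2 + 1)) du: now ∫(-y**2*cos(2*y)) dy + ∫(-y**3*log(y)/3) dy + ∫(2/(u**2 + 1)) du.
Step 3. Evaluate the standard form: now 2*atan(u) + ∫(-y**2*cos(2*y)) dy + ∫(-y**3*log(y)/3) dy.
Step 4. Substitute back u = y**2: now 2*atan(y**2) + ∫(-y**2*cos(2*y)) dy + ∫(-y**3*log(y)/3) dy.
Step 5. Integrate ∫(-y**3*log(y)/3) dy by parts with u = log(y), dv = (-y**3/3) dy, so v = -y**4/12 [assuming y > 0]: now -y**4*log(y)/12 + 2*atan(y**2) + ∫(y**3/12) dy + ∫(-y**2*cos(2*y)) dy.
Step 6. Evaluate the standard form: now -y**4*log(y)/12 + y**4/48 + 2*atan(y**2) + ∫(-y**2*cos(2*y)) dy.
Step 7. Integrate ∫(-y**2*cos(2*y)) dy by parts with u = y**2, dv = (-cos(2*y)) dy, so v = -sin(2*y)/2: now -y**4*log(y)/12 + y**4/48 - y**2*sin(2*y)/2 + 2*atan(y**2) + ∫(y*sin(2*y)) dy.
Step 8. Integrate ∫(y*sin(2*y)) dy by parts with u = y, dv = (sin(2*y)) dy, so v = -cos(2*y)/2: now -y**4*log(y)/12 + y**4/48 - y**2*sin(2*y)/2 - y*cos(2*y)/2 + 2*atan(y**2) + ∫(cos(2*y)/2) dy.
Step 9. Evaluate the standard form: now -y**4*log(y)/12 + y**4/48 - y**2*sin(2*y)/2 - y*cos(2*y)/2 + sin(2*y)/4 + 2*atan(y**2).
Answer: -y**4*log(y)/12 + y**4/48 - y**2*sin(2*y)/2 - y*cos(2*y)/2 + sin(2*y)/4 + 2*atan(y**2).


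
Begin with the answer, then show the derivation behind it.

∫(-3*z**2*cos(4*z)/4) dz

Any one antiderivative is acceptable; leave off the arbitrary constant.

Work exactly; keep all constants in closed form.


The answer is -3*z**2*sin(4*z)/16 - 3*z*cos(4*z)/32 + 3*sin(4*z)/128.
Step 1. Integrate ∫(-3*z**2*cos(4*z)/4) dz by parts with u = z**2, dv = (-3*cos(4*z)/4) dz, so v = -3*sin(4*z)/16: now -3*z**2*sin(4*z)/16 + ∫(3*z*sin(4*z)/8) dz.
Step 2. Integrate ∫(3*z*sin(4*z)/8) dz by parts with u = z, dv = (3*sin(4*z)/8) dz, so v = -3*cos(4*z)/32: now -3*z**2*sin(4*z)/16 - 3*z*cos(4*z)/32 + ∫(3*cos(4*z)/32) dz.
Step 3. Evaluate the standard form: now -3*z**2*sin(4*z)/16 - 3*z*cos(4*z)/32 + 3*sin(4*z)/128.
Answer: -3*z**2*sin(4*z)/16 - 3*z*cos(4*z)/32 + 3*sin(4*z)/128.


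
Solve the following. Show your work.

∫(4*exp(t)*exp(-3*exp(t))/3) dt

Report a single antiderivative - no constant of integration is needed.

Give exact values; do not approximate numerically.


Step 1. Substitute u = exp(t), turning ∫(4*exp(t)*exp(-3*exp(t))/3) dt into ∫(4*exp(-3*u)/3) du: now ∫(4*exp(-3*u)/3) du.
Step 2. Evaluate the standard form: now -4*exp(-3*u)/9.
Step 3. Substitute back u = exp(t): now -4*exp(-3*exp(t))/9.
Answer: -4*exp(-3*exp(t))/9.


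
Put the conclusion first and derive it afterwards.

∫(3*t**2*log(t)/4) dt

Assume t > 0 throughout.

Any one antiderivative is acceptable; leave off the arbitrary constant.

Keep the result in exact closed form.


The answer is t**3*log(t)/4 - t**3/12.
Step 1. Integrate ∫(3*t**2*log(t)/4) dt by parts with u = log(t), dv = (3*t**2/4) dt, so v = t**3/4 [assuming t > 0]: now t**3*log(t)/4 + ∫(-t**2/4) dt.
Step 2. Evaluate the standard form: now t**3*log(t)/4 - t**3/12.
Answer: t**3*log(t)/4 - t**3/12.


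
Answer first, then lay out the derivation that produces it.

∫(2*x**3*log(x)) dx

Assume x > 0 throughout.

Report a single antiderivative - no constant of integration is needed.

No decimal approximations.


The answer is x**4*log(x)/2 - x**4/8.
Step 1. Integrate ∫(2*x**3*log(x)) dx by parts with u = log(x), dv = (2*x**3) dx, so v = x**4/2 [assuming x > 0]: now x**4*log(x)/2 + ∫(-x**3/2) dx.
Step 2. Evaluate the standard form: now x**4*log(x)/2 - x**4/8.
Answer: x**4*log(x)/2 - x**4/8.


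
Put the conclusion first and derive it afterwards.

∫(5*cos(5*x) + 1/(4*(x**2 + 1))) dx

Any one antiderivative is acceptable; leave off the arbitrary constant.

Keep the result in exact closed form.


The answer is sin(5*x) + atan(x)/4.
Step 1. Rewrite: now ∫(1/(4*(x**2 + 1))) dx + ∫(5*cos(5*x)) dx.
Step 2. Evaluate the standard form: now sin(5*x) + ∫(1/(4*(x**2 + 1))) dx.
Step 3. Evaluate the standard form: now sin(5*x) + atan(x)/4.
Answer: sin(5*x) + atan(x)/4.


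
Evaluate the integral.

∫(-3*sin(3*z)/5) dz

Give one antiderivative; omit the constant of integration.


Answer: cos(3*z)/5.


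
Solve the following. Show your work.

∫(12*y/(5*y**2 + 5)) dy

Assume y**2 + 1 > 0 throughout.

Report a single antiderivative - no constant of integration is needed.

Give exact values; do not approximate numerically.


Step 1. Substitute u = y**2 + 1, turning ∫(12*y/(5*y**2 + 5)) dy into ∫(6/(5*u)) du: now ∫(6/(5*u)) du.
Step 2. Evaluate the standard form [assuming u > 0]: now 6*log(u)/5.
Step 3. Substitute back u = y**2 + 1: now 6*log(y**2 + 1)/5.
Answer: 6*log(y**2 + 1)/5.


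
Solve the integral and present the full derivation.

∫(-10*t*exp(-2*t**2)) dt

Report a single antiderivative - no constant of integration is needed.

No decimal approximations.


Step 1. Substitute u = t**2, turning ∫(-10*t*exp(-2*t**2)) dt into ∫(-5*exp(-2*u)) du: now ∫(-5*exp(-2*u)) du.
Step 2. Evaluate the standard form: now 5*exp(-2*u)/2.
Step 3. Substitute back u = t**2: now 5*exp(-2*t**2)/2.
Answer: 5*exp(-2*t**2)/2.


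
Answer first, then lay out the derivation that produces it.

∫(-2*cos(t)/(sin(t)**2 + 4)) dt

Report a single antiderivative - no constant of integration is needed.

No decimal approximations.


The answer is -atan(sin(t)/2).
Step 1. Substitute u = sin(t), turning ∫(-2*cos(t)/(sin(t)**2 + 4)) dt into ∫(-2/(u**2 + 4)) du: now ∫(-2/(u**2 + 4)) du.
Step 2. Evaluate the standard form: now -atan(u/2).
Step 3. Substitute back u = sin(t): now -atan(sin(t)/2).
Answer: -atan(sin(t)/2).


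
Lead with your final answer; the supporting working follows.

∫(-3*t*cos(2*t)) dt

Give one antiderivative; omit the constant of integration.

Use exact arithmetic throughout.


The answer is -3*t*sin(2*t)/2 - 3*cos(2*t)/4.
Step 1. Integrate ∫(-3*t*cos(2*t)) dt by parts with u = t, dv = (-3*cos(2*t)) dt, so v = -3*sin(2*t)/2: now -3*t*sin(2*t)/2 + ∫(3*sin(2*t)/2) dt.
Step 2. Evaluate the standard form: now -3*t*sin(2*t)/2 - 3*cos(2*t)/4.
Answer: -3*t*sin(2*t)/2 - 3*cos(2*t)/4.


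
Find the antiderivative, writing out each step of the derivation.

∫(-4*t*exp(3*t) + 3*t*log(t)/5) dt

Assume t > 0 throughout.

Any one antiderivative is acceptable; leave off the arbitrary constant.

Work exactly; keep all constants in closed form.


Step 1. Rewrite: now ∫(-4*t*exp(3*t)) dt + ∫(3*t*log(t)/5) dt.
Step 2. Integrate ∫(-4*t*exp(3*t)) dt by parts with u = t, dv = (-4*exp(3*t)) dt, so v = -4*exp(3*t)/3: now -4*t*exp(3*t)/3 + ∫(3*t*log(t)/5) dt + ∫(4*exp(3*t)/3) dt.
Step 3. Evaluate the standard form: now -4*t*exp(3*t)/3 + 4*exp(3*t)/9 + ∫(3*t*log(t)/5) dt.
Step 4. Integrate ∫(3*t*log(t)/5) dt by parts with u = log(t), dv = (3*t/5) dt, so v = 3*t**2/10 [assuming t > 0]: now 3*t**2*log(t)/10 - 4*t*exp(3*t)/3 + 4*exp(3*t)/9 + ∫(-3*t/10) dt.
Step 5. Evaluate the standard form: now 3*t**2*log(t)/10 - 3*t**2/20 - 4*t*exp(3*t)/3 + 4*exp(3*t)/9.
Answer: 3*t**2*log(t)/10 - 3*t**2/20 - 4*t*exp(3*t)/3 + 4*exp(3*t)/9.


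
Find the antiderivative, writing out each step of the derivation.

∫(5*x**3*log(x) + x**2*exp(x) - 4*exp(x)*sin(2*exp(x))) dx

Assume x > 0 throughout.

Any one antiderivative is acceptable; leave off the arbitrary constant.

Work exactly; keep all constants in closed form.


Step 1. Rewrite: now ∫(x**2*exp(x)) dx + ∫(5*x**3*log(x)) dx + ∫(-4*exp(x)*sin(2*exp(x))) dx.
Step 2. Substitute u = exp(x), turning ∫(-4*exp(x)*sin(2*exp(x))) dx into ∫(-4*sin(2*u)) du: now ∫(x**2*exp(x)) dx + ∫(5*x**3*log(x)) dx + ∫(-4*sin(2*u)) du.
Step 3. Evaluate the standard form: now 2*cos(2*u) + ∫(x**2*exp(x)) dx + ∫(5*x**3*log(x)) dx.
Step 4. Substitute back u = exp(x): now 2*cos(2*exp(x)) + ∫(x**2*exp(x)) dx + ∫(5*x**3*log(x)) dx.
Step 5. Integrate ∫(5*x**3*log(x)) dx by parts with u = log(x), dv = (5*x**3) dx, so v = 5*x**4/4 [assuming x > 0]: now 5*x**4*log(x)/4 + 2*cos(2*exp(x)) + ∫(-5*x**3/4) dx + ∫(x**2*exp(x)) dx.
Step 6. Evaluate the standard form: now 5*x**4*log(x)/4 - 5*x**4/16 + 2*cos(2*exp(x)) + ∫(x**2*exp(x)) dx.
Step 7. Integrate ∫(x**2*exp(x)) dx by parts with u = x**2, dv = (exp(x)) dx, so v = exp(x): now 5*x**4*log(x)/4 - 5*x**4/16 + x**2*exp(x) + 2*cos(2*exp(x)) + ∫(-2*x*exp(x)) dx.
Step 8. Integrate ∫(-2*x*exp(x)) dx by parts with u = x, dv = (-2*exp(x)) dx, so v = -2*exp(x): now 5*x**4*log(x)/4 - 5*x**4/16 + x**2*exp(x) - 2*x*exp(x) + 2*cos(2*exp(x)) + ∫(2*exp(x)) dx.
Step 9. Evaluate the standard form: now 5*x**4*log(x)/4 - 5*x**4/16 + x**2*exp(x) - 2*x*exp(x) + 2*exp(x) + 2*cos(2*exp(x)).
Answer: 5*x**4*log(x)/4 - 5*x**4/16 + x**2*exp(x) - 2*x*exp(x) + 2*exp(x) + 2*cos(2*exp(x)).


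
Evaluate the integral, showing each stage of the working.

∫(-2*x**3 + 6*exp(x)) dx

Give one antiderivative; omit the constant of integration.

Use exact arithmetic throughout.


Step 1. Rewrite: now ∫(-2*x**3) dx + ∫(6*exp(x)) dx.
Step 2. Evaluate the standard form: now -x**4/2 + ∫(6*exp(x)) dx.
Step 3. Evaluate the standard form: now -x**4/2 + 6*exp(x).
Answer: -x**4/2 + 6*exp(x).


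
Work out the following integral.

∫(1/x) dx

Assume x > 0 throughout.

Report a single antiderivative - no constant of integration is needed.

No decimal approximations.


Answer: log(x).


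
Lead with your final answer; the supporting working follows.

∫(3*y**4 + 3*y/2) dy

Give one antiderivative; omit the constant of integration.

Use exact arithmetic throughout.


The answer is 3*y**5/5 + 3*y**2/4.
Step 1. Rewrite: now ∫(3*y/2) dy + ∫(3*y**4) dy.
Step 2. Evaluate the standard form: now 3*y**5/5 + ∫(3*y/2) dy.
Step 3. Evaluate the standard form: now 3*y**5/5 + 3*y**2/4.
Answer: 3*y**5/5 + 3*y**2/4.
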